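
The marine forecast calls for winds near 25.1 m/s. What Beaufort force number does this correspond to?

Beaufort force 10

25.1 m/s lies in the Beaufort 10 band (storm, 24.5–28.4 m/s).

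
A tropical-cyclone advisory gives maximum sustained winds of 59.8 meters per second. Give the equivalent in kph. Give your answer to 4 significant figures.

215.3 km/h

1 m/s = 3.6 km/h, so 59.8 × 3.6 = 215.3 km/h.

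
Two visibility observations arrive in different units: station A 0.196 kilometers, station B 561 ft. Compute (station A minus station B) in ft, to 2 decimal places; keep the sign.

station A: 0.196 km = 643.0446 ft.
Difference: 643.0446 − 561.0000 = 82.04 ft.

82.04 ft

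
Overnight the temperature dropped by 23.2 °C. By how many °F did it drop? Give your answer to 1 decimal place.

For a temperature change the 32° offset cancels: Δ°F = 23.2 × 1.8 = 41.8 °F.

41.8 °F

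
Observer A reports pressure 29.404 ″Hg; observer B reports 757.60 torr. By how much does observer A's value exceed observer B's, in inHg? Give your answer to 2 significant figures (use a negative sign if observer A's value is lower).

-0.42 inHg

observer B: 757.60 mmHg = 29.8268 inHg.
Difference: 29.4040 − 29.8268 = -0.42 inHg.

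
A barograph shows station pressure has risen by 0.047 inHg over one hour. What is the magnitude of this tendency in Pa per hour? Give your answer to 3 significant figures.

0.047 inHg / 1 h × 3386.39 Pa/inHg = 159 Pa/h.

159 Pa per hour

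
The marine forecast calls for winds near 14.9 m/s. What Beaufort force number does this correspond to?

Beaufort force 7

14.9 m/s lies in the Beaufort 7 band (near gale, 13.9–17.1 m/s).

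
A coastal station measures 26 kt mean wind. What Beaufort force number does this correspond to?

26 kt lies in the Beaufort 6 band (strong breeze, 22–27 kt).

Beaufort force 6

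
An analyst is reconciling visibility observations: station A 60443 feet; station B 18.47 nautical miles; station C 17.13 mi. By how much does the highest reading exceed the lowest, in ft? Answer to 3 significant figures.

station B: 18.47 nmi = 112225.85 ft.
station C: 17.13 SM = 90446.40 ft.
Spread: 112225.85 − 60443.00 = 51800 ft.

51800 ft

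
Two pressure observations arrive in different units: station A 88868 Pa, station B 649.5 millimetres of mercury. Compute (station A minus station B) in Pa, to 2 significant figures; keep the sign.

2300 Pa

station B: 649.5 mmHg = 86592.89 Pa.
Difference: 88868.00 − 86592.89 = 2300 Pa.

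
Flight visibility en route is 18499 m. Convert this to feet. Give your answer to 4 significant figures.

60690 ft

1 m = 3.28084 ft, so 18499 × 3.28084 = 60690 ft.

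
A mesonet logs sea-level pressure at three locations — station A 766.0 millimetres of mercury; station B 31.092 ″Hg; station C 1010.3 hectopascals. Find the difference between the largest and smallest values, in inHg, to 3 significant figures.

station A: 766.0 mmHg = 30.1575 inHg.
station C: 1010.3 hPa = 29.8341 inHg.
Spread: 31.0920 − 29.8341 = 1.26 inHg.

1.26 inHg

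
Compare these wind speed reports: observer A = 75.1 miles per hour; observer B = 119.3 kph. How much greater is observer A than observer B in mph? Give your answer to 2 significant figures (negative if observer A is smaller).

0.97 mph

observer B: 119.3 km/h = 74.1296 mph.
Difference: 75.1000 − 74.1296 = 0.97 mph.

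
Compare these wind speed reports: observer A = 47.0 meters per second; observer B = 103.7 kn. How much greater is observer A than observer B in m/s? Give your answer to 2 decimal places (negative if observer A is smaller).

-6.35 m/s

observer B: 103.7 kt = 53.3479 m/s.
Difference: 47.0000 − 53.3479 = -6.35 m/s.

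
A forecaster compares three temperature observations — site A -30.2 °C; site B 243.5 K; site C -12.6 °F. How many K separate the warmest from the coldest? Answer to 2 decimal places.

5.42 K

site B: 243.5 K = -29.650 °C.
site C: -12.6 °F = -24.778 °C.
Spread: (-24.778) − (-30.200) = 5.422 °C.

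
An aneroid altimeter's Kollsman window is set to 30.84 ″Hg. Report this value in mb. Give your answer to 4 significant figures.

1044 mb

1 inHg = 33.8639 mb, so 30.84 × 33.8639 = 1044 mb.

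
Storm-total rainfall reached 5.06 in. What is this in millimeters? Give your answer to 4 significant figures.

128.5 mm

1 in = 25.4 mm, so 5.06 × 25.4 = 128.5 mm.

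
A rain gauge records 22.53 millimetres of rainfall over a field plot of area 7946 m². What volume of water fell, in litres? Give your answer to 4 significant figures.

179000 litres

1 mm over 1 m² is 1 L, so volume = 22.53 × 7946 = 179023.38 L ≈ 179000 L.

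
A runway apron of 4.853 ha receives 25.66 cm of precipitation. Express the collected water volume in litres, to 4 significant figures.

12450000 litres

Depth: 25.66 cm × 10 = 256.6 mm.
Area: 4.853 ha = 48530 m².
1 mm over 1 m² is 1 L, so volume = 256.6 × 48530 = 12452798 L ≈ 12450000 L.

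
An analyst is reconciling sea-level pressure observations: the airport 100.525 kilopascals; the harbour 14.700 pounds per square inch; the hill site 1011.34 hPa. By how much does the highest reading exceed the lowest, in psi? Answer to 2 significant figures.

the airport: 100.525 kPa = 14.5799 psi.
the hill site: 1011.34 hPa = 14.6682 psi.
Spread: 14.7000 − 14.5799 = 0.12 psi.

0.12 psi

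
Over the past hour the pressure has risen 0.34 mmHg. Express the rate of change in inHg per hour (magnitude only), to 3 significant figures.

0.34 mmHg / 1 h × 0.0393701 inHg/mmHg = 0.0134 inHg/h.

0.0134 inHg per hour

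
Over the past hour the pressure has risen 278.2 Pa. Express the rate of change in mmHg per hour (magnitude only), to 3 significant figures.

278.2 Pa / 1 h × 0.00750062 mmHg/Pa = 2.09 mmHg/h.

2.09 mmHg per hour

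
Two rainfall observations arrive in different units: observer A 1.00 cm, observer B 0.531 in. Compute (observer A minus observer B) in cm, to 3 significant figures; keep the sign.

-0.349 cm

observer B: 0.531 in = 1.34874 cm.
Difference: 1.00000 − 1.34874 = -0.349 cm.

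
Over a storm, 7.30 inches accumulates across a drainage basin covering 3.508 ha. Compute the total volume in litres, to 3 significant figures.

6500000 litres

Depth: 7.30 in × 25.4 = 185.42 mm.
Area: 3.508 ha = 35080 m².
1 mm over 1 m² is 1 L, so volume = 185.42 × 35080 = 6504533.6 L ≈ 6500000 L.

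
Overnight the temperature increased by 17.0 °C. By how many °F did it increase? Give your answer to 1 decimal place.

For a temperature change the 32° offset cancels: Δ°F = 17.0 × 1.8 = 30.6 °F.

30.6 °F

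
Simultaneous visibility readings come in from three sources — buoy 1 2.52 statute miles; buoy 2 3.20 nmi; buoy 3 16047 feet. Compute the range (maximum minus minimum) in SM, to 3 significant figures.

1.16 SM

buoy 2: 3.20 nmi = 3.6825 SM.
buoy 3: 16047 ft = 3.0392 SM.
Spread: 3.6825 − 2.5200 = 1.16 SM.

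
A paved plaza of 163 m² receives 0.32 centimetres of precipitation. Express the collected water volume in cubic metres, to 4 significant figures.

0.5216 cubic metres

Depth: 0.32 cm × 10 = 3.2 mm.
1 mm over 1 m² is 1 L, so volume = 3.2 × 163 = 521.6 L = 0.5216 m³.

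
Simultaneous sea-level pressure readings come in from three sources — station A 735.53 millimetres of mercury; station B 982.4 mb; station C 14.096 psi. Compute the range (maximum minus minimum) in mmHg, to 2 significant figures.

7.9 mmHg

station B: 982.4 mb = 736.860 mmHg.
station C: 14.096 psi = 728.974 mmHg.
Spread: 736.860 − 728.974 = 7.9 mmHg.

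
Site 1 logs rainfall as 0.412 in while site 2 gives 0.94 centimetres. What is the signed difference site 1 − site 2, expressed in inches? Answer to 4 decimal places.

site 2: 0.94 cm = 0.370079 in.
Difference: 0.412000 − 0.370079 = 0.0419 in.

0.0419 in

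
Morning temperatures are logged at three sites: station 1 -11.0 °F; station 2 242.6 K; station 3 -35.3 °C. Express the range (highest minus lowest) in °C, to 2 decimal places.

station 1: -11.0 °F = -23.889 °C.
station 2: 242.6 K = -30.550 °C.
Spread: (-23.889) − (-35.300) = 11.411 °C.

11.41 °C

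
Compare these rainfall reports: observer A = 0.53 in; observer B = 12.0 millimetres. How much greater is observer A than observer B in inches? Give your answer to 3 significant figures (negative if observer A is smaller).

0.0576 in

observer B: 12.0 mm = 0.472441 in.
Difference: 0.530000 − 0.472441 = 0.0576 in.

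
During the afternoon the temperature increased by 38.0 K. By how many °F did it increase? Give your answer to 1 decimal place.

68.4 °F

Converting a difference, only the 9/5 scale factor applies: Δ°F = 38.0 × 1.8 = 68.4 °F.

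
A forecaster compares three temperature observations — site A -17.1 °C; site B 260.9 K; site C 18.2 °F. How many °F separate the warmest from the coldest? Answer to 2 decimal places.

site B: 260.9 K = -12.250 °C.
site C: 18.2 °F = -7.667 °C.
Spread: (-7.667) − (-17.100) = 9.433 °C = 16.98 °F.

16.98 °F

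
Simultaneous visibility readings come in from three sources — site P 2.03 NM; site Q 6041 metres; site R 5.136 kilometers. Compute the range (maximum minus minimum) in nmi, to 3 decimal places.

site Q: 6041 m = 3.26188 nmi.
site R: 5.136 km = 2.77322 nmi.
Spread: 3.26188 − 2.03000 = 1.232 nmi.

1.232 nmi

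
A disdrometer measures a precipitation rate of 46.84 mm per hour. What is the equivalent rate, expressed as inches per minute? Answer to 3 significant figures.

0.0307 in/minute

46.84 mm/hour × 0.0393701 in/mm × 0.0166667 hour/minute = 0.0307 in/minute.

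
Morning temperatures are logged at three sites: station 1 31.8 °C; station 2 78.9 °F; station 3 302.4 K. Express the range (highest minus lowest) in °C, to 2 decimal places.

station 2: 78.9 °F = 26.056 °C.
station 3: 302.4 K = 29.250 °C.
Spread: 31.800 − 26.056 = 5.744 °C.

5.74 °C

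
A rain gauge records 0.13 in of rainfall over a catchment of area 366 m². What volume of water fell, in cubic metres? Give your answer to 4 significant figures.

1.209 cubic metres

Depth: 0.13 in × 25.4 = 3.302 mm.
1 mm over 1 m² is 1 L, so volume = 3.302 × 366 = 1208.532 L = 1.209 m³.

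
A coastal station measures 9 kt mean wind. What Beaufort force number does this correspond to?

Beaufort force 3

9 kt lies in the Beaufort 3 band (gentle breeze, 7–10 kt).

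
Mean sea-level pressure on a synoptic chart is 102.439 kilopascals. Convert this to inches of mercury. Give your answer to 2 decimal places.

30.25 inHg

1 kPa = 0.2953 inHg, so 102.439 × 0.2953 = 30.25 inHg.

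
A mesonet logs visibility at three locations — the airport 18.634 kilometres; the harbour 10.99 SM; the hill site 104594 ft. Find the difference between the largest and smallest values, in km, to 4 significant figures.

14.19 km

the harbour: 10.99 SM = 17.6867 km.
the hill site: 104594 ft = 31.8803 km.
Spread: 31.8803 − 17.6867 = 14.19 km.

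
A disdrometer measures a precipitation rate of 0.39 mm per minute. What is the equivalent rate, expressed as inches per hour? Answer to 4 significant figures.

0.9213 in/hour

0.39 mm/minute × 0.0393701 in/mm × 60 minute/hour = 0.9213 in/hour.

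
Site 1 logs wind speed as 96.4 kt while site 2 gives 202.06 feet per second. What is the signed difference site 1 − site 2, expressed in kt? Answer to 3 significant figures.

-23.3 kt

site 2: 202.06 ft/s = 119.717 kt.
Difference: 96.400 − 119.717 = -23.3 kt.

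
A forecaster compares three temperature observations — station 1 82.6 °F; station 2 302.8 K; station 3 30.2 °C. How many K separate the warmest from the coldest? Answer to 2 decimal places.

station 1: 82.6 °F = 28.111 °C.
station 2: 302.8 K = 29.650 °C.
Spread: 30.200 − 28.111 = 2.089 °C.

2.09 K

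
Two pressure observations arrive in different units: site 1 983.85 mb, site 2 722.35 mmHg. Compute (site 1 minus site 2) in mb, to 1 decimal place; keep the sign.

20.8 mb

site 2: 722.35 mmHg = 963.054 mb.
Difference: 983.850 − 963.054 = 20.8 mb.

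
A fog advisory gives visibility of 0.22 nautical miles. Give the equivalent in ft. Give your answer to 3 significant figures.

1340 ft

1 nmi = 6076.12 ft, so 0.22 × 6076.12 = 1340 ft.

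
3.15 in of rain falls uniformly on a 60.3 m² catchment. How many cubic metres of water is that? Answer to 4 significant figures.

4.825 cubic metres

Depth: 3.15 in × 25.4 = 80.01 mm.
1 mm over 1 m² is 1 L, so volume = 80.01 × 60.3 = 4824.603 L = 4.825 m³.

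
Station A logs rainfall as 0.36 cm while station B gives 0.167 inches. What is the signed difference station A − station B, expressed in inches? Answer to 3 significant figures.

-0.0253 in

station A: 0.36 cm = 0.141732 in.
Difference: 0.141732 − 0.167000 = -0.0253 in.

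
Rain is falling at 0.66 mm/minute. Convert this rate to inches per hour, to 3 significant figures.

0.66 mm/minute × 0.0393701 in/mm × 60 minute/hour = 1.56 in/hour.

1.56 in/hour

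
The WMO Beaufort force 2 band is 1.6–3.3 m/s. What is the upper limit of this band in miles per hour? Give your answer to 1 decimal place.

1.6–3.3 m/s × 2.237 = 3.6–7.4 mph.

7.4 mph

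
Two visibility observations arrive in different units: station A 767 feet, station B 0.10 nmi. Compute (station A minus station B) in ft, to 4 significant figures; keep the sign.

159.4 ft

station B: 0.10 nmi = 607.612 ft.
Difference: 767.000 − 607.612 = 159.4 ft.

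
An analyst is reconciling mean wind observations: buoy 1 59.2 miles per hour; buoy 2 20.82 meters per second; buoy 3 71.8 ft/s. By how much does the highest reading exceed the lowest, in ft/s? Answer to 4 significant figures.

buoy 1: 59.2 mph = 86.8267 ft/s.
buoy 2: 20.82 m/s = 68.3071 ft/s.
Spread: 86.8267 − 68.3071 = 18.52 ft/s.

18.52 ft/s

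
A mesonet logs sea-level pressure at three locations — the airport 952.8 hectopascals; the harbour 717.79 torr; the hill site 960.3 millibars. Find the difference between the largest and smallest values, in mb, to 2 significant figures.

7.5 mb

the airport: 952.8 hPa = 952.800 mb.
the harbour: 717.79 mmHg = 956.975 mb.
Spread: 960.300 − 952.800 = 7.5 mb.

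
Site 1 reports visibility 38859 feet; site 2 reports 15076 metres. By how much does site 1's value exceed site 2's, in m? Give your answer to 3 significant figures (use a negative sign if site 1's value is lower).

site 1: 38859 ft = 11844.22 m.
Difference: 11844.22 − 15076.00 = -3230 m.

-3230 m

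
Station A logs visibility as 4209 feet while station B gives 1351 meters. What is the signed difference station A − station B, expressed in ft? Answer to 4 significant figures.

-223.4 ft

station B: 1351 m = 4432.415 ft.
Difference: 4209.000 − 4432.415 = -223.4 ft.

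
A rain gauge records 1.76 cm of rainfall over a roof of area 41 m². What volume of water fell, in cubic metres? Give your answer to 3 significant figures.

Depth: 1.76 cm × 10 = 17.6 mm.
1 mm over 1 m² is 1 L, so volume = 17.6 × 41 = 721.6 L = 0.722 m³.

0.722 cubic metres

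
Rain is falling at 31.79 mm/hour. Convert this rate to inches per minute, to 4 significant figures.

0.02086 in/minute

31.79 mm/hour × 0.0393701 in/mm × 0.0166667 hour/minute = 0.02086 in/minute.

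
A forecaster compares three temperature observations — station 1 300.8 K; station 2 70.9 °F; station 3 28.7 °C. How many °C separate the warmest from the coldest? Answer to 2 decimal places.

7.09 °C

station 1: 300.8 K = 27.650 °C.
station 2: 70.9 °F = 21.611 °C.
Spread: 28.700 − 21.611 = 7.089 °C.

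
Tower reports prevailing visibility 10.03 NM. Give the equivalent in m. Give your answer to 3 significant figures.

18600 m

1 nmi = 1852 m, so 10.03 × 1852 = 18600 m.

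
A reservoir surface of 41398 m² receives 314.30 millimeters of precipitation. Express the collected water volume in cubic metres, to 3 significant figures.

13000 cubic metres

1 mm over 1 m² is 1 L, so volume = 314.3 × 41398 = 13011391 L = 13000 m³.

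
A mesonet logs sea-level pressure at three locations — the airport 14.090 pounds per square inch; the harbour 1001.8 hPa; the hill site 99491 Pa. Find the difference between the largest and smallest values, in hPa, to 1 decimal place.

30.3 hPa

the airport: 14.090 psi = 971.471 hPa.
the hill site: 99491 Pa = 994.910 hPa.
Spread: 1001.800 − 971.471 = 30.3 hPa.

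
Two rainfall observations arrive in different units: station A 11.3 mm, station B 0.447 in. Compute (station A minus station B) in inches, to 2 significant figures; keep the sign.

-0.0021 in

station A: 11.3 mm = 0.444882 in.
Difference: 0.444882 − 0.447000 = -0.0021 in.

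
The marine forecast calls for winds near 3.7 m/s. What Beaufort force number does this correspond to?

Beaufort force 3

3.7 m/s lies in the Beaufort 3 band (gentle breeze, 3.4–5.4 m/s).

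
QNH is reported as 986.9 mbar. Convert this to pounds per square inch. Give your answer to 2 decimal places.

14.31 psi

1 mb = 0.0145038 psi, so 986.9 × 0.0145038 = 14.31 psi.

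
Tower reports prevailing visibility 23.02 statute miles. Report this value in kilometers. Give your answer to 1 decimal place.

1 SM = 1.60934 km, so 23.02 × 1.60934 = 37.0 km.

37.0 km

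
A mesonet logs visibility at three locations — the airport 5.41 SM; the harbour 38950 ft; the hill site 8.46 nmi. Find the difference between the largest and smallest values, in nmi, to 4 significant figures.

3.759 nmi

the airport: 5.41 SM = 4.70116 nmi.
the harbour: 38950 ft = 6.41035 nmi.
Spread: 8.46000 − 4.70116 = 3.759 nmi.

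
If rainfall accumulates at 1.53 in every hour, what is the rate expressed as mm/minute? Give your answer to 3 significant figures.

0.648 mm/minute

1.53 in/hour × 25.4 mm/in × 0.0166667 hour/minute = 0.648 mm/minute.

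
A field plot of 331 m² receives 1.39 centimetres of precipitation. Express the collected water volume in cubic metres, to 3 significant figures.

4.60 cubic metres

Depth: 1.39 cm × 10 = 13.9 mm.
1 mm over 1 m² is 1 L, so volume = 13.9 × 331 = 4600.9 L = 4.60 m³.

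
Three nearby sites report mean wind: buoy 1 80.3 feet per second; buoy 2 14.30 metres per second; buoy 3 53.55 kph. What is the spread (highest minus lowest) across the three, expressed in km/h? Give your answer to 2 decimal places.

36.63 km/h

buoy 1: 80.3 ft/s = 88.1116 km/h.
buoy 2: 14.30 m/s = 51.4800 km/h.
Spread: 88.1116 − 51.4800 = 36.63 km/h.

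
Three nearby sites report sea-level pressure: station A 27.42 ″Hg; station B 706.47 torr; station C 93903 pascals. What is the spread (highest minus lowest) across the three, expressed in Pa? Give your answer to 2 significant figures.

station A: 27.42 inHg = 92854.79 Pa.
station B: 706.47 mmHg = 94188.27 Pa.
Spread: 94188.27 − 92854.79 = 1300 Pa.

1300 Pa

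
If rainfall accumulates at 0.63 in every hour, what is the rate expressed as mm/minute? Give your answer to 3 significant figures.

0.267 mm/minute

0.63 in/hour × 25.4 mm/in × 0.0166667 hour/minute = 0.267 mm/minute.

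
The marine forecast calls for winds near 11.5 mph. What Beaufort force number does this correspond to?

Beaufort force 3

11.5 mph = 5.1 m/s, which is Beaufort 3 (gentle breeze, 3.4–5.4 m/s).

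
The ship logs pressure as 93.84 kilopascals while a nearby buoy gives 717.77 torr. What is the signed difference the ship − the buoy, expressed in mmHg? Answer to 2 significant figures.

the ship: 93.84 kPa = 703.86 mmHg.
Difference: 703.86 − 717.77 = -14 mmHg.

-14 mmHg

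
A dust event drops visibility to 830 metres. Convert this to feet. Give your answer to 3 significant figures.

1 m = 3.28084 ft, so 830 × 3.28084 = 2720 ft.

2720 ft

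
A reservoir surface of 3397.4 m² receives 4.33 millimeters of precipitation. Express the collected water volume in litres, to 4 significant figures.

14710 litres

1 mm over 1 m² is 1 L, so volume = 4.33 × 3397.4 = 14710.742 L ≈ 14710 L.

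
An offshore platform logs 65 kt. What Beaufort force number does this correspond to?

Beaufort force 12

65 kt lies in the Beaufort 12 band (hurricane force, ≥64 kt).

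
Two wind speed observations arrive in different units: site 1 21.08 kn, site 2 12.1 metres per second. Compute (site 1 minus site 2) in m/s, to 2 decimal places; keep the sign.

-1.26 m/s

site 1: 21.08 kt = 10.8445 m/s.
Difference: 10.8445 − 12.1000 = -1.26 m/s.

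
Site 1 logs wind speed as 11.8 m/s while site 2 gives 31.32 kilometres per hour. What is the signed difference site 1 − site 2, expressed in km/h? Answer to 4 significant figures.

site 1: 11.8 m/s = 42.4800 km/h.
Difference: 42.4800 − 31.3200 = 11.16 km/h.

11.16 km/h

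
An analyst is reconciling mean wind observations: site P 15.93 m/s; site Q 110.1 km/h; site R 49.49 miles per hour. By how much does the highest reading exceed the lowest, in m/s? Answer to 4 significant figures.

site Q: 110.1 km/h = 30.5833 m/s.
site R: 49.49 mph = 22.1240 m/s.
Spread: 30.5833 − 15.9300 = 14.65 m/s.

14.65 m/s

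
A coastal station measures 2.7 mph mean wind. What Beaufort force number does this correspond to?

2.7 mph = 1.2 m/s, which is Beaufort 1 (light air, 0.3–1.5 m/s).

Beaufort force 1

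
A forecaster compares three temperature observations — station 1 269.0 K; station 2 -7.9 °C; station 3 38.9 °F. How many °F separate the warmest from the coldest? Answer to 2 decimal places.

station 1: 269.0 K = -4.150 °C.
station 3: 38.9 °F = 3.833 °C.
Spread: 3.833 − (-7.900) = 11.733 °C = 21.12 °F.

21.12 °F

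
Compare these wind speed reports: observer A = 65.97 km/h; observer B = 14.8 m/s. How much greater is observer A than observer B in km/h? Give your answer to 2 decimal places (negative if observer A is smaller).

observer B: 14.8 m/s = 53.2800 km/h.
Difference: 65.9700 − 53.2800 = 12.69 km/h.

12.69 km/h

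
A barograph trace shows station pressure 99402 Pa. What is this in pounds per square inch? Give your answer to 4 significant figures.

1 Pa = 0.000145038 psi, so 99402 × 0.000145038 = 14.42 psi.

14.42 psi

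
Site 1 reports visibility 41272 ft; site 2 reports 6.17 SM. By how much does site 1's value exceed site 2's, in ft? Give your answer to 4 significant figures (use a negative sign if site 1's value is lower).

8694 ft

site 2: 6.17 SM = 32577.60 ft.
Difference: 41272.00 − 32577.60 = 8694 ft.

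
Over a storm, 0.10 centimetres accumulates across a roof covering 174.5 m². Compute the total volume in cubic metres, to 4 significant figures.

0.1745 cubic metres

Depth: 0.10 cm × 10 = 1 mm.
1 mm over 1 m² is 1 L, so volume = 1 × 174.5 = 174.5 L = 0.1745 m³.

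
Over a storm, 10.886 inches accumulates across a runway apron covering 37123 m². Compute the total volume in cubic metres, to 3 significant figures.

10300 cubic metres

Depth: 10.886 in × 25.4 = 276.5044 mm.
1 mm over 1 m² is 1 L, so volume = 276.5044 × 37123 = 10264673 L = 10300 m³.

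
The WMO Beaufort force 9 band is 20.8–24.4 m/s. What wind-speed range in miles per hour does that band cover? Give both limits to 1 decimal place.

46.5 to 54.6 mph

20.8–24.4 m/s × 2.237 = 46.5–54.6 mph.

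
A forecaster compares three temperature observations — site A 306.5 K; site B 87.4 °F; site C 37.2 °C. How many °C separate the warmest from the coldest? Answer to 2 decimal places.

site A: 306.5 K = 33.350 °C.
site B: 87.4 °F = 30.778 °C.
Spread: 37.200 − 30.778 = 6.422 °C.

6.42 °C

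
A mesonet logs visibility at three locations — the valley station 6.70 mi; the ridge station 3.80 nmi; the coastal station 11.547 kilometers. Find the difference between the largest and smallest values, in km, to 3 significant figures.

4.51 km

the valley station: 6.70 SM = 10.7826 km.
the ridge station: 3.80 nmi = 7.0376 km.
Spread: 11.5470 − 7.0376 = 4.51 km.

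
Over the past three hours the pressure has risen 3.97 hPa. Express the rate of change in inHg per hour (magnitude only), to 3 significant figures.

0.0391 inHg per hour

3.97 hPa / 3 h × 0.02953 inHg/hPa = 0.0391 inHg/h.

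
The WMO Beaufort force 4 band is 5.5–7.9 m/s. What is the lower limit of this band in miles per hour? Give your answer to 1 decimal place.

5.5–7.9 m/s × 2.237 = 12.3–17.7 mph.

12.3 mph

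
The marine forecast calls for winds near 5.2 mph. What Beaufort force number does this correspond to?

Beaufort force 2

5.2 mph = 2.3 m/s, which is Beaufort 2 (light breeze, 1.6–3.3 m/s).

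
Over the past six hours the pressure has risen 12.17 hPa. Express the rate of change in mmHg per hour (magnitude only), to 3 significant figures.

12.17 hPa / 6 h × 0.750062 mmHg/hPa = 1.52 mmHg/h.

1.52 mmHg per hour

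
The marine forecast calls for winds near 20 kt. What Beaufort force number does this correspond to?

Beaufort force 5

20 kt lies in the Beaufort 5 band (fresh breeze, 17–21 kt).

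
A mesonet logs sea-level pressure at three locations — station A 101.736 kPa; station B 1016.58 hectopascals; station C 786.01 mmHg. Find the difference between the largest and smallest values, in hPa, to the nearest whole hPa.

31 hPa

station A: 101.736 kPa = 1017.36 hPa.
station C: 786.01 mmHg = 1047.93 hPa.
Spread: 1047.93 − 1016.58 = 31 hPa.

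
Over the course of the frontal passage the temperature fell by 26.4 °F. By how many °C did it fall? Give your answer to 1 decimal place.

14.7 °C

Converting a difference, only the 9/5 scale factor applies: Δ°C = 26.4 × 0.5556 = 14.7 °C.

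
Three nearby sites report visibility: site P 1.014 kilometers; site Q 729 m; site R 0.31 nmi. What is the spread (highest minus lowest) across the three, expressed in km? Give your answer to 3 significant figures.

site Q: 729 m = 0.72900 km.
site R: 0.31 nmi = 0.57412 km.
Spread: 1.01400 − 0.57412 = 0.440 km.

0.440 km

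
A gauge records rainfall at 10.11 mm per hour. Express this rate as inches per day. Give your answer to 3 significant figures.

9.55 in/day

10.11 mm/hour × 0.0393701 in/mm × 24 hour/day = 9.55 in/day.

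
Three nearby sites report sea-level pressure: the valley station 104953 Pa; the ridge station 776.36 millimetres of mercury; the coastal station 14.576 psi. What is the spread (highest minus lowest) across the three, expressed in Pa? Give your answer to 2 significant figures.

4500 Pa

the ridge station: 776.36 mmHg = 103506.17 Pa.
the coastal station: 14.576 psi = 100497.98 Pa.
Spread: 104953.00 − 100497.98 = 4500 Pa.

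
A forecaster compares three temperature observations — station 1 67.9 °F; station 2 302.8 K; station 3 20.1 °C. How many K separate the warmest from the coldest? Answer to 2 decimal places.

9.71 K

station 1: 67.9 °F = 19.944 °C.
station 2: 302.8 K = 29.650 °C.
Spread: 29.650 − 19.944 = 9.706 °C.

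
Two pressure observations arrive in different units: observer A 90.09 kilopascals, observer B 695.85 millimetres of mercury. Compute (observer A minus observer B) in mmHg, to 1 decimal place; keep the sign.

-20.1 mmHg

observer A: 90.09 kPa = 675.730 mmHg.
Difference: 675.730 − 695.850 = -20.1 mmHg.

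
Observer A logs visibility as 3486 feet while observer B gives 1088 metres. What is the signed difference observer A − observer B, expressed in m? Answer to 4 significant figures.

-25.47 m

observer A: 3486 ft = 1062.5328 m.
Difference: 1062.5328 − 1088.0000 = -25.47 m.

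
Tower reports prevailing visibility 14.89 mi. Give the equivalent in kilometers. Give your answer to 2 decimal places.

1 SM = 1.60934 km, so 14.89 × 1.60934 = 23.96 km.

23.96 km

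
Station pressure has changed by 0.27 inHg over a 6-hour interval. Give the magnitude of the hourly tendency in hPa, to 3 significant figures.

0.27 inHg / 6 h × 33.8639 hPa/inHg = 1.52 hPa/h.

1.52 hPa per hour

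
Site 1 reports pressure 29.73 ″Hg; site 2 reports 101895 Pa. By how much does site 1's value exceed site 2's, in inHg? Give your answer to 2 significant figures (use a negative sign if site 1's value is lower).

site 2: 101895 Pa = 30.0896 inHg.
Difference: 29.7300 − 30.0896 = -0.36 inHg.

-0.36 inHg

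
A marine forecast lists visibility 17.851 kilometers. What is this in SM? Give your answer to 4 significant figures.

1 km = 0.621371 SM, so 17.851 × 0.621371 = 11.09 SM.

11.09 SM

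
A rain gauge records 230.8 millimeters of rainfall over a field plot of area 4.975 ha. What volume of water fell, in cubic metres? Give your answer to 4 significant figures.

Area: 4.975 ha = 49750 m².
1 mm over 1 m² is 1 L, so volume = 230.8 × 49750 = 11482300 L = 11480 m³.

11480 cubic metres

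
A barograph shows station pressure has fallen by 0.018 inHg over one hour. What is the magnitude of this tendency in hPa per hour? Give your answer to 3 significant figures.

0.610 hPa per hour

0.018 inHg / 1 h × 33.8639 hPa/inHg = 0.610 hPa/h.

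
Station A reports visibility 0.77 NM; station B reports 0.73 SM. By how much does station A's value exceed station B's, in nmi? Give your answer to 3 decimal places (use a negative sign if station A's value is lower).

0.136 nmi

station B: 0.73 SM = 0.63435 nmi.
Difference: 0.77000 − 0.63435 = 0.136 nmi.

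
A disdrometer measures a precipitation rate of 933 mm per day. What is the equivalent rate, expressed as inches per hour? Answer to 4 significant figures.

1.531 in/hour

933 mm/day × 0.0393701 in/mm × 0.0416667 day/hour = 1.531 in/hour.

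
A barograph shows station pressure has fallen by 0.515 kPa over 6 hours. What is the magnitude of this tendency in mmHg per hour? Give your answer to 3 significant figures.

0.515 kPa / 6 h × 7.50062 mmHg/kPa = 0.644 mmHg/h.

0.644 mmHg per hour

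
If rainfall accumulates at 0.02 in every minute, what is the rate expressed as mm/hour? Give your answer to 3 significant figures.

30.5 mm/hour

0.02 in/minute × 25.4 mm/in × 60 minute/hour = 30.5 mm/hour.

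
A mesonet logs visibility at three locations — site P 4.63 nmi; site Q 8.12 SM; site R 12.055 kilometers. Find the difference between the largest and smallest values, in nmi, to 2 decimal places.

2.43 nmi

site Q: 8.12 SM = 7.0561 nmi.
site R: 12.055 km = 6.5092 nmi.
Spread: 7.0561 − 4.6300 = 2.43 nmi.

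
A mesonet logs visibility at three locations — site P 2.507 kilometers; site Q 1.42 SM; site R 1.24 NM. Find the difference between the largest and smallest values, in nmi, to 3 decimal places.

site P: 2.507 km = 1.35367 nmi.
site Q: 1.42 SM = 1.23395 nmi.
Spread: 1.35367 − 1.23395 = 0.120 nmi.

0.120 nmi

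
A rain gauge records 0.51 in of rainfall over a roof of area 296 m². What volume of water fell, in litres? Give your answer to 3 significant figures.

Depth: 0.51 in × 25.4 = 12.954 mm.
1 mm over 1 m² is 1 L, so volume = 12.954 × 296 = 3834.384 L ≈ 3830 L.

3830 litres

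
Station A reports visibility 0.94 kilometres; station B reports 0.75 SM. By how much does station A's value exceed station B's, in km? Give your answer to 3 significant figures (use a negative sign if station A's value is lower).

station B: 0.75 SM = 1.20701 km.
Difference: 0.94000 − 1.20701 = -0.267 km.

-0.267 km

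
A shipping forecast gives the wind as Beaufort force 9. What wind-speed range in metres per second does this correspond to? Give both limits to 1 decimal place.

20.8 to 24.4 m/s

Beaufort 9 (strong gale) spans 20.8–24.4 m/s.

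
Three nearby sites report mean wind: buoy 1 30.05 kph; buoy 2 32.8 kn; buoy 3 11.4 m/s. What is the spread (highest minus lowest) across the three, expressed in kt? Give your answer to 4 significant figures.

16.57 kt

buoy 1: 30.05 km/h = 16.2257 kt.
buoy 3: 11.4 m/s = 22.1598 kt.
Spread: 32.8000 − 16.2257 = 16.57 kt.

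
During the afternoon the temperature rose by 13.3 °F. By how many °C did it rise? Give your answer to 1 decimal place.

A change of 1 °C equals a change of 1.8 °F: Δ°C = 13.3 × 0.5556 = 7.4 °C.

7.4 °C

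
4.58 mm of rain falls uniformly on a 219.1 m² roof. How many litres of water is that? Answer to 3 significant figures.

1000 litres

1 mm over 1 m² is 1 L, so volume = 4.58 × 219.1 = 1003.478 L ≈ 1000 L.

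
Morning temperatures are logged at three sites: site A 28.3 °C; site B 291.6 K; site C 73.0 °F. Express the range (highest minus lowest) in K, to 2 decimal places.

site B: 291.6 K = 18.450 °C.
site C: 73.0 °F = 22.778 °C.
Spread: 28.300 − 18.450 = 9.850 °C.

9.85 K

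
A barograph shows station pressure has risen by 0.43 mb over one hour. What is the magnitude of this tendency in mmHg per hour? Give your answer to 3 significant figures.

0.323 mmHg per hour

0.43 mb / 1 h × 0.750062 mmHg/mb = 0.323 mmHg/h.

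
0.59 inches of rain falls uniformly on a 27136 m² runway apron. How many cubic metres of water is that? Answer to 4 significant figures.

406.7 cubic metres

Depth: 0.59 in × 25.4 = 14.986 mm.
1 mm over 1 m² is 1 L, so volume = 14.986 × 27136 = 406660.1 L = 406.7 m³.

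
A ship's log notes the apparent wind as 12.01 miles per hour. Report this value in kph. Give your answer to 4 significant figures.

19.33 km/h

1 mph = 1.60934 km/h, so 12.01 × 1.60934 = 19.33 km/h.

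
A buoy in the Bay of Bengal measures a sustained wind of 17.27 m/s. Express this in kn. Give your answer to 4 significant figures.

33.57 kt

1 m/s = 1.94384 kt, so 17.27 × 1.94384 = 33.57 kt.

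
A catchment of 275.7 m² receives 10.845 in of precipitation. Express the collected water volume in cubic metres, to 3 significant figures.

Depth: 10.845 in × 25.4 = 275.463 mm.
1 mm over 1 m² is 1 L, so volume = 275.463 × 275.7 = 75945.149 L = 75.9 m³.

75.9 cubic metres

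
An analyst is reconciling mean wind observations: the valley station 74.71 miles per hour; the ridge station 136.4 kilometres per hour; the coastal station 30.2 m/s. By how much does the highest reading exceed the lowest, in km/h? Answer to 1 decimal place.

27.7 km/h

the valley station: 74.71 mph = 120.234 km/h.
the coastal station: 30.2 m/s = 108.720 km/h.
Spread: 136.400 − 108.720 = 27.7 km/h.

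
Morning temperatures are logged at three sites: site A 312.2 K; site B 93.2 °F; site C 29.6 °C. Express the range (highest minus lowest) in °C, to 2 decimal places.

9.45 °C

site A: 312.2 K = 39.050 °C.
site B: 93.2 °F = 34.000 °C.
Spread: 39.050 − 29.600 = 9.450 °C.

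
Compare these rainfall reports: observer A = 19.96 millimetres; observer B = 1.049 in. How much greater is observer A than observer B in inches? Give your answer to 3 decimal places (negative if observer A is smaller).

observer A: 19.96 mm = 0.78583 in.
Difference: 0.78583 − 1.04900 = -0.263 in.

-0.263 in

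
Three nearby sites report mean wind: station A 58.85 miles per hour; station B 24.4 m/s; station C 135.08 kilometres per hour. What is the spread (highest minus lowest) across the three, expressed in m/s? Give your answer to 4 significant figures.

station A: 58.85 mph = 26.3083 m/s.
station C: 135.08 km/h = 37.5222 m/s.
Spread: 37.5222 − 24.4000 = 13.12 m/s.

13.12 m/s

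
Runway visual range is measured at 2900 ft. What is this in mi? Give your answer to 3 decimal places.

1 ft = 0.000189394 SM, so 2900 × 0.000189394 = 0.549 SM.

0.549 SM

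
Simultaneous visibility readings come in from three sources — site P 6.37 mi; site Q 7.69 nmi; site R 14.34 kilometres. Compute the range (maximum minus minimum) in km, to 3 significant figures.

site P: 6.37 SM = 10.2515 km.
site Q: 7.69 nmi = 14.2419 km.
Spread: 14.3400 − 10.2515 = 4.09 km.

4.09 km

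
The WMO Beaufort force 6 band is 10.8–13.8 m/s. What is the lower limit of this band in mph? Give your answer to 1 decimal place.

24.2 mph

10.8–13.8 m/s × 2.237 = 24.2–30.9 mph.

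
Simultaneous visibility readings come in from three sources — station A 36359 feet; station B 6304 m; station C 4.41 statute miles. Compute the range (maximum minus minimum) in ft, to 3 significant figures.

station B: 6304 m = 20682.41 ft.
station C: 4.41 SM = 23284.80 ft.
Spread: 36359.00 − 20682.41 = 15700 ft.

15700 ft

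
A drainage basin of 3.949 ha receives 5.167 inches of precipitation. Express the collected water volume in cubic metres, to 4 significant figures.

Depth: 5.167 in × 25.4 = 131.2418 mm.
Area: 3.949 ha = 39490 m².
1 mm over 1 m² is 1 L, so volume = 131.2418 × 39490 = 5182738.7 L = 5183 m³.

5183 cubic metres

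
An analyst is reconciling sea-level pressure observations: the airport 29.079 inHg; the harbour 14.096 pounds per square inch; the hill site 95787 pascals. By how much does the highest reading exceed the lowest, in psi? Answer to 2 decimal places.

0.39 psi

the airport: 29.079 inHg = 14.2823 psi.
the hill site: 95787 Pa = 13.8927 psi.
Spread: 14.2823 − 13.8927 = 0.39 psi.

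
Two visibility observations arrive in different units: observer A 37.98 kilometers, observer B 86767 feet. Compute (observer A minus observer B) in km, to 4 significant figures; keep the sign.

11.53 km

observer B: 86767 ft = 26.4466 km.
Difference: 37.9800 − 26.4466 = 11.53 km.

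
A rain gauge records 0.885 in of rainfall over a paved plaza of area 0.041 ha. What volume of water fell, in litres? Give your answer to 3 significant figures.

Depth: 0.885 in × 25.4 = 22.479 mm.
Area: 0.041 ha = 410 m².
1 mm over 1 m² is 1 L, so volume = 22.479 × 410 = 9216.39 L ≈ 9220 L.

9220 litres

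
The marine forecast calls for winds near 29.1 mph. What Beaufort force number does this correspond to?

29.1 mph = 13.0 m/s, which is Beaufort 6 (strong breeze, 10.8–13.8 m/s).

Beaufort force 6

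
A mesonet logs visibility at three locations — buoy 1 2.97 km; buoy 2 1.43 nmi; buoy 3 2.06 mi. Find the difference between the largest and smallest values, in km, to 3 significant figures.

buoy 2: 1.43 nmi = 2.64836 km.
buoy 3: 2.06 SM = 3.31525 km.
Spread: 3.31525 − 2.64836 = 0.667 km.

0.667 km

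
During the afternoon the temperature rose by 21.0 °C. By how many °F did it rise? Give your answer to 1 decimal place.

For a temperature change the 32° offset cancels: Δ°F = 21.0 × 1.8 = 37.8 °F.

37.8 °F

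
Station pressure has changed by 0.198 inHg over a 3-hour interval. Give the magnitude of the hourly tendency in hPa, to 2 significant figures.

2.2 hPa per hour

0.198 inHg / 3 h × 33.8639 hPa/inHg = 2.2 hPa/h.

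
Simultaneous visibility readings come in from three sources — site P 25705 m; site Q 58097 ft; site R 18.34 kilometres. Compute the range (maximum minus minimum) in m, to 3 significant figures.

site Q: 58097 ft = 17707.97 m.
site R: 18.34 km = 18340.00 m.
Spread: 25705.00 − 17707.97 = 8000 m.

8000 m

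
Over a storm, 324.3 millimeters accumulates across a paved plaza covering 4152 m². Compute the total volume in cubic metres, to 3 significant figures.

1 mm over 1 m² is 1 L, so volume = 324.3 × 4152 = 1346493.6 L = 1350 m³.

1350 cubic metres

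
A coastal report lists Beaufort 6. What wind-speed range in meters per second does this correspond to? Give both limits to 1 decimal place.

Beaufort 6 (strong breeze) spans 10.8–13.8 m/s.

10.8 to 13.8 m/s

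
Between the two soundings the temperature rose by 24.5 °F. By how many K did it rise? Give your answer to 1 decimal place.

For a temperature change the 32° offset cancels: ΔK = 24.5 × 0.5556 = 13.6 K.

13.6 K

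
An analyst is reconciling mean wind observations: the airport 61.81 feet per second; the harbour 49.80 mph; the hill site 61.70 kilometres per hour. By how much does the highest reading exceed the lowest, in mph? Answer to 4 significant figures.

11.46 mph

the airport: 61.81 ft/s = 42.1432 mph.
the hill site: 61.70 km/h = 38.3386 mph.
Spread: 49.8000 − 38.3386 = 11.46 mph.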